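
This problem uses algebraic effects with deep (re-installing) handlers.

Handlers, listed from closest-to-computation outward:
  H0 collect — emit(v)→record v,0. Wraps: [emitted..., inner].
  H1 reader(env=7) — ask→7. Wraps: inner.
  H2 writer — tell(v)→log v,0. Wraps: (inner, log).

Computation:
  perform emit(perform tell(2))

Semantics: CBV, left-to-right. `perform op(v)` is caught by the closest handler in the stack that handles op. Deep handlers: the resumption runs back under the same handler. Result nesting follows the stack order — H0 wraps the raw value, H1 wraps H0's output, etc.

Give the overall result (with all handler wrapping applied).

Answer: ([0, 0], (2))

Working:
tell(2) @ H2 ⇒ log+=2
emit(0) @ H0 ⇒ out+=0
H0 returns [0, 0]
H1 returns [0, 0]
H2 returns ([0, 0], (2))
= ([0, 0], (2))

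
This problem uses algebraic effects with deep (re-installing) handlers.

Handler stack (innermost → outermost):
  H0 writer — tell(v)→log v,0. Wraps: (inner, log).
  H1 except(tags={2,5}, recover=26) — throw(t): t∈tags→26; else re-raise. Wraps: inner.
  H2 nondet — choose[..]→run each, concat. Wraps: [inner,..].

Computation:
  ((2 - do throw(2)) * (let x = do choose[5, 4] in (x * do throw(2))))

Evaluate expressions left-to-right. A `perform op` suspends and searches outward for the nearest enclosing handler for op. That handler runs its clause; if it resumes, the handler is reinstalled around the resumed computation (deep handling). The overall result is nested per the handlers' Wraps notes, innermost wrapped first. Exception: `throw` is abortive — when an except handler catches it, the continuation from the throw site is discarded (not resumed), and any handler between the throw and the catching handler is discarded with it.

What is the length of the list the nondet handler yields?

Answer: 1

Working:
throw(2) @ H1 caught ⇒ 26
H2 returns [26]
= [26]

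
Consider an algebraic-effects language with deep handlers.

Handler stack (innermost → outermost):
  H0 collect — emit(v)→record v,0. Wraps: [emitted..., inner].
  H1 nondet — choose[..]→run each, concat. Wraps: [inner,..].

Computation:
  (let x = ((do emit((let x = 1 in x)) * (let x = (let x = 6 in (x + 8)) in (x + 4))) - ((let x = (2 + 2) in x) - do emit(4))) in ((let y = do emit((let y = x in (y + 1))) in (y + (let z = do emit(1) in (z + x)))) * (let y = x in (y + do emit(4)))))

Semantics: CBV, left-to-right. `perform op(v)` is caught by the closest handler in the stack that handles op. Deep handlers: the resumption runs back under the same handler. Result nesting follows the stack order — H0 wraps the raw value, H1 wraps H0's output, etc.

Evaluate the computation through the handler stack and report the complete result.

Answer: [[1, 4, -3, 1, 4, 16]]

Evaluation trace:
emit(1) @ H0 ⇒ out+=1
emit(4) @ H0 ⇒ out+=4
emit(-3) @ H0 ⇒ out+=-3
emit(1) @ H0 ⇒ out+=1
emit(4) @ H0 ⇒ out+=4
H0 returns [1, 4, -3, 1, 4, 16]
H1 returns [[1, 4, -3, 1, 4, 16]]
= [[1, 4, -3, 1, 4, 16]]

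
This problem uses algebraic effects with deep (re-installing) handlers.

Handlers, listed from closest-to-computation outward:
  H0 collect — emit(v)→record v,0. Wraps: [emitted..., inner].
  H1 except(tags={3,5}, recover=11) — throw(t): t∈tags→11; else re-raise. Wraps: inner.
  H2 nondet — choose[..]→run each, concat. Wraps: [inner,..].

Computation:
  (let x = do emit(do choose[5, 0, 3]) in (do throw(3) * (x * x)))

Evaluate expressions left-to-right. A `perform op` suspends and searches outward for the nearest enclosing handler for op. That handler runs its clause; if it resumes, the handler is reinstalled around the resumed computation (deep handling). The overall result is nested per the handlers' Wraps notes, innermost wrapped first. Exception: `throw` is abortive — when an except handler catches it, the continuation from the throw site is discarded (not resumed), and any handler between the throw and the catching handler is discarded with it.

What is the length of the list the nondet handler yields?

Answer: 3

Evaluation trace:
choose[5, 0, 3] @ H2
  branch[0] choose=5:
    emit(5) @ H0 ⇒ out+=5
    throw(3) @ H1 caught ⇒ 11
    H2 returns [11]
  branch[1] choose=0:
    emit(0) @ H0 ⇒ out+=0
    throw(3) @ H1 caught ⇒ 11
    H2 returns [11]
  branch[2] choose=3:
    emit(3) @ H0 ⇒ out+=3
    throw(3) @ H1 caught ⇒ 11
    H2 returns [11]
= [11, 11, 11]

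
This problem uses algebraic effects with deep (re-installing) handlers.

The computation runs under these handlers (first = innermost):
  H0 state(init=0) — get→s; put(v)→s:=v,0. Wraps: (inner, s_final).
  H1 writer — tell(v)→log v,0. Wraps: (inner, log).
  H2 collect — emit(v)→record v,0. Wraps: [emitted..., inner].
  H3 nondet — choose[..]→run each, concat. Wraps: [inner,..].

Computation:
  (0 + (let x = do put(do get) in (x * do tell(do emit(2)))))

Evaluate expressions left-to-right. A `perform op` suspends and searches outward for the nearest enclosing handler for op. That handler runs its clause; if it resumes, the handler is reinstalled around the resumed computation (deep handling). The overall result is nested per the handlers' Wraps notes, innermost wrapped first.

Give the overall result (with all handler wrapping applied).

Evaluation trace:
get @ H0 ⇒ 0
put(0) @ H0 ⇒ s:=0
emit(2) @ H2 ⇒ out+=2
tell(0) @ H1 ⇒ log+=0
H0 returns (0, 0)
H1 returns ((0, 0), (0))
H2 returns [2, ((0, 0), (0))]
H3 returns [[2, ((0, 0), (0))]]
= [[2, ((0, 0), (0))]]

Answer: [[2, ((0, 0), (0))]]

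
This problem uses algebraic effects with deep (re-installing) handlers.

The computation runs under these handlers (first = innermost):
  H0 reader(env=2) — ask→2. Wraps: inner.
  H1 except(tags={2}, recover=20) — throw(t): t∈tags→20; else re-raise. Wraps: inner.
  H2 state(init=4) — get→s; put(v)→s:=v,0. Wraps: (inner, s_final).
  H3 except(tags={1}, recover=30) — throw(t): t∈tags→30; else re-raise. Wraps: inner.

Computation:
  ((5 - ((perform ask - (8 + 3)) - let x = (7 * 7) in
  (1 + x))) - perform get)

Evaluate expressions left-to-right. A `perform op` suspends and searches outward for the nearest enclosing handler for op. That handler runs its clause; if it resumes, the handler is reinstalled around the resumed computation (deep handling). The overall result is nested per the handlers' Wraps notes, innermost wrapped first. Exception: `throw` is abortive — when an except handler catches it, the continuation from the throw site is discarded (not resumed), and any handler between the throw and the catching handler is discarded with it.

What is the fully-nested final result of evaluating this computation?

Step-by-step:
ask @ H0 ⇒ 2
get @ H2 ⇒ 4
H0 returns 60
H1 returns 60
H2 returns (60, 4)
H3 returns (60, 4)
= (60, 4)

Answer: (60, 4)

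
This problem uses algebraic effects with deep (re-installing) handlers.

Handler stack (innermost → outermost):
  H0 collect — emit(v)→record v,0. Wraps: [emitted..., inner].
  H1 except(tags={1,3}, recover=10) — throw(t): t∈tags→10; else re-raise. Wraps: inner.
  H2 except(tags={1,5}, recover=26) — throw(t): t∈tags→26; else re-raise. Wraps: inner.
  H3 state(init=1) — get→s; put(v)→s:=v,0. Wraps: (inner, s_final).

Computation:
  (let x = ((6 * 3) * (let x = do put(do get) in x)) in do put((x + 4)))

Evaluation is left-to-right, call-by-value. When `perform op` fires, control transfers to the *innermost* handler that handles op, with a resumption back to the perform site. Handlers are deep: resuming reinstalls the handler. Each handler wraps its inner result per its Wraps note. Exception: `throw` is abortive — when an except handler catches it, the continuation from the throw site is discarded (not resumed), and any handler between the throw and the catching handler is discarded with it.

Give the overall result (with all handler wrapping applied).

Evaluation trace:
get @ H3 ⇒ 1
put(1) @ H3 ⇒ s:=1
put(4) @ H3 ⇒ s:=4
H0 returns [0]
H1 returns [0]
H2 returns [0]
H3 returns ([0], 4)
= ([0], 4)

Answer: ([0], 4)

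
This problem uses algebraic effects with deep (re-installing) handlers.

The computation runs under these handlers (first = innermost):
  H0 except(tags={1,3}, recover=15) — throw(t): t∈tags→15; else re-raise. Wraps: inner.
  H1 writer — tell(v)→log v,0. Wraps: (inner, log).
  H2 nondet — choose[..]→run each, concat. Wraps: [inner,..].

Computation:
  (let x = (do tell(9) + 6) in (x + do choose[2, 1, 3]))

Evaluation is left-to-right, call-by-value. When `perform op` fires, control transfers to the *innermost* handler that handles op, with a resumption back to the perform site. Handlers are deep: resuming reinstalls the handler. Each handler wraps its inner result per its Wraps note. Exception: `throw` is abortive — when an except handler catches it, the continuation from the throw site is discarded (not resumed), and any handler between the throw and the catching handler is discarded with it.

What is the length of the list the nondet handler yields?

Answer: 3

Evaluation trace:
tell(9) @ H1 ⇒ log+=9
choose[2, 1, 3] @ H2
  branch[0] choose=2:
    H0 returns 8
    H1 returns (8, (9))
    H2 returns [(8, (9))]
  branch[1] choose=1:
    H0 returns 7
    H1 returns (7, (9))
    H2 returns [(7, (9))]
  branch[2] choose=3:
    H0 returns 9
    H1 returns (9, (9))
    H2 returns [(9, (9))]
= [(8, (9)), (7, (9)), (9, (9))]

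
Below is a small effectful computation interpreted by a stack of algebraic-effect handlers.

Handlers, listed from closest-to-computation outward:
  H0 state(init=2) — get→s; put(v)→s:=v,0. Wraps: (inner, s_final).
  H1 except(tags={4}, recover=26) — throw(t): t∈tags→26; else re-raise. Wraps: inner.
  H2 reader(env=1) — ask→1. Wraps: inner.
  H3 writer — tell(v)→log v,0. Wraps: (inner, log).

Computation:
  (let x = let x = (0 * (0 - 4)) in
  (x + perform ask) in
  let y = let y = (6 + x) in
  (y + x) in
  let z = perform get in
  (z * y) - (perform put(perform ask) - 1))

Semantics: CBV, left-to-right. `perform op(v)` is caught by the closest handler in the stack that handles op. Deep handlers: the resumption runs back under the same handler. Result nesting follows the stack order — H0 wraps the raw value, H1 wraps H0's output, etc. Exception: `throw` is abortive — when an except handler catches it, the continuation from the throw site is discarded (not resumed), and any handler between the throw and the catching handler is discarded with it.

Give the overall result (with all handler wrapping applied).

Working:
ask @ H2 ⇒ 1
get @ H0 ⇒ 2
ask @ H2 ⇒ 1
put(1) @ H0 ⇒ s:=1
H0 returns (17, 1)
H1 returns (17, 1)
H2 returns (17, 1)
H3 returns ((17, 1), ())
= ((17, 1), ())

Answer: ((17, 1), ())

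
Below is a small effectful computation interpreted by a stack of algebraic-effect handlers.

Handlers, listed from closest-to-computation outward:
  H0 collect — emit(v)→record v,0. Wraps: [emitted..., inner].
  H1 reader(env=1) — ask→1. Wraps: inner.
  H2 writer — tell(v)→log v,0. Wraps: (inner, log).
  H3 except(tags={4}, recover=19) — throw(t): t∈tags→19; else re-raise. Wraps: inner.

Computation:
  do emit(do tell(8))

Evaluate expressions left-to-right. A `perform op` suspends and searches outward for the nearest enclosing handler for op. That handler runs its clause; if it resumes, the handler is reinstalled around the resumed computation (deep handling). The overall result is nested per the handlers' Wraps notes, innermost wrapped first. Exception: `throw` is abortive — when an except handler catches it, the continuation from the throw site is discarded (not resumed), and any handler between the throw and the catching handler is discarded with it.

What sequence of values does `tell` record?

Working:
tell(8) @ H2 ⇒ log+=8
emit(0) @ H0 ⇒ out+=0
H0 returns [0, 0]
H1 returns [0, 0]
H2 returns ([0, 0], (8))
H3 returns ([0, 0], (8))
= ([0, 0], (8))

Answer: (8)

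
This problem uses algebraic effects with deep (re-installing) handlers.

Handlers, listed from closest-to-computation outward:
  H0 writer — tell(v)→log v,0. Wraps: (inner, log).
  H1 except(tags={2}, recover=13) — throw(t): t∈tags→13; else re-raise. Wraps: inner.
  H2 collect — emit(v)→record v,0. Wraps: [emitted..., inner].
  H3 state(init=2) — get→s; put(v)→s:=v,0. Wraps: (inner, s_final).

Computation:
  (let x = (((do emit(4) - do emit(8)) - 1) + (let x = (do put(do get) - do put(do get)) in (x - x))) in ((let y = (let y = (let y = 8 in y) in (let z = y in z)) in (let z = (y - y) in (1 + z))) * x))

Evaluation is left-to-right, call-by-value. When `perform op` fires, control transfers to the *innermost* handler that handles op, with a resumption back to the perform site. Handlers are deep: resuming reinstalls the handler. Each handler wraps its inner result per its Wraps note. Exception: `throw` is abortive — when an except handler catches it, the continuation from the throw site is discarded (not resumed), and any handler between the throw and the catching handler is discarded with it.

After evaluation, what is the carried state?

Step-by-step:
emit(4) @ H2 ⇒ out+=4
emit(8) @ H2 ⇒ out+=8
get @ H3 ⇒ 2
put(2) @ H3 ⇒ s:=2
get @ H3 ⇒ 2
put(2) @ H3 ⇒ s:=2
H0 returns (-1, ())
H1 returns (-1, ())
H2 returns [4, 8, (-1, ())]
H3 returns ([4, 8, (-1, ())], 2)
= ([4, 8, (-1, ())], 2)

Answer: 2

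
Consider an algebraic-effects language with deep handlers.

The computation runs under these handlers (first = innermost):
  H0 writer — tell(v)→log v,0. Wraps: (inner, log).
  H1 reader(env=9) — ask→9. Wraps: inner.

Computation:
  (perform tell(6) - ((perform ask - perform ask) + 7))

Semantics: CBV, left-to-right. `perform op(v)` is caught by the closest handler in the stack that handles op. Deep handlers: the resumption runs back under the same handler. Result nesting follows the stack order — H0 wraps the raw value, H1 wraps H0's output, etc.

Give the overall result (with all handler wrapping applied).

Evaluation trace:
tell(6) @ H0 ⇒ log+=6
ask @ H1 ⇒ 9
ask @ H1 ⇒ 9
H0 returns (-7, (6))
H1 returns (-7, (6))
= (-7, (6))

Answer: (-7, (6))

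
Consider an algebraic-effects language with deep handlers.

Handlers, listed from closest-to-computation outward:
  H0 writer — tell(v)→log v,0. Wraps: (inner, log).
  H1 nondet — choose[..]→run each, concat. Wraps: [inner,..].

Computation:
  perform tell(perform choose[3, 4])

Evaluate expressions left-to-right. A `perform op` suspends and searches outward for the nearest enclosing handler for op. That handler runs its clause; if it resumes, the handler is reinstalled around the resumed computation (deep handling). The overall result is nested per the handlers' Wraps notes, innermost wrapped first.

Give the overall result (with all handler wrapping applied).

Answer: [(0, (3)), (0, (4))]

Evaluation trace:
choose[3, 4] @ H1
  branch[0] choose=3:
    tell(3) @ H0 ⇒ log+=3
    H0 returns (0, (3))
    H1 returns [(0, (3))]
  branch[1] choose=4:
    tell(4) @ H0 ⇒ log+=4
    H0 returns (0, (4))
    H1 returns [(0, (4))]
= [(0, (3)), (0, (4))]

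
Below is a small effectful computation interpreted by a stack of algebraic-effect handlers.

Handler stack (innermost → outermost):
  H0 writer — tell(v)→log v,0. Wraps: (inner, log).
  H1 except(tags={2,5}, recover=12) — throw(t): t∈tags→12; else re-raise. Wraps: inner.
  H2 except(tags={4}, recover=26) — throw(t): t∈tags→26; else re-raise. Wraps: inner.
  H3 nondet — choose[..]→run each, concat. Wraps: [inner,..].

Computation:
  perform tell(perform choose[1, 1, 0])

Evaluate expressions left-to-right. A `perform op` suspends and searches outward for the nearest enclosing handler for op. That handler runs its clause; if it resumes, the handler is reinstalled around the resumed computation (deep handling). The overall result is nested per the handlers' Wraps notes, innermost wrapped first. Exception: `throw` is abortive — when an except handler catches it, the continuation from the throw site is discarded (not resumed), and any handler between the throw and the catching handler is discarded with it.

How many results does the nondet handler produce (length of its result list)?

Working:
choose[1, 1, 0] @ H3
  branch[0] choose=1:
    tell(1) @ H0 ⇒ log+=1
    H0 returns (0, (1))
    H1 returns (0, (1))
    H2 returns (0, (1))
    H3 returns [(0, (1))]
  branch[1] choose=1:
    tell(1) @ H0 ⇒ log+=1
    H0 returns (0, (1))
    H1 returns (0, (1))
    H2 returns (0, (1))
    H3 returns [(0, (1))]
  branch[2] choose=0:
    tell(0) @ H0 ⇒ log+=0
    H0 returns (0, (0))
    H1 returns (0, (0))
    H2 returns (0, (0))
    H3 returns [(0, (0))]
= [(0, (1)), (0, (1)), (0, (0))]

Answer: 3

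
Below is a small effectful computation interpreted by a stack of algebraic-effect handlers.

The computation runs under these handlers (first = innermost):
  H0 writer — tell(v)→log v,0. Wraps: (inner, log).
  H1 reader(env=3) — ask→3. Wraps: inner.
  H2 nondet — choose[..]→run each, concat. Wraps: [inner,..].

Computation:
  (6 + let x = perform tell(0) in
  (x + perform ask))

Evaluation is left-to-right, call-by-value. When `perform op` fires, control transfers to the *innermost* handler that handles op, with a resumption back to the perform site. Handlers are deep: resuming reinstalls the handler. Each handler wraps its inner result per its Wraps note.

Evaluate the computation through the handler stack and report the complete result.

Answer: [(9, (0))]

Working:
tell(0) @ H0 ⇒ log+=0
ask @ H1 ⇒ 3
H0 returns (9, (0))
H1 returns (9, (0))
H2 returns [(9, (0))]
= [(9, (0))]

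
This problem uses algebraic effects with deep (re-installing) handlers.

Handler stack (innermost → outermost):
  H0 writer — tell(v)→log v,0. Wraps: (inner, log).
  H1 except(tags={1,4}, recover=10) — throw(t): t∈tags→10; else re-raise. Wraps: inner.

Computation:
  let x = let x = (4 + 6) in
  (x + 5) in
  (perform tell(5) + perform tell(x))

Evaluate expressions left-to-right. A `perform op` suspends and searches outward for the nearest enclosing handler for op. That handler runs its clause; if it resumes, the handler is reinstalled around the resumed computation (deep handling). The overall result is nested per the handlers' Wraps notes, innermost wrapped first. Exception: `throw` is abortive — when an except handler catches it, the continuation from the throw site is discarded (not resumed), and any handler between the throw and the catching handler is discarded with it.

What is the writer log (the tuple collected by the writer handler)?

Answer: (5, 15)

Evaluation trace:
tell(5) @ H0 ⇒ log+=5
tell(15) @ H0 ⇒ log+=15
H0 returns (0, (5, 15))
H1 returns (0, (5, 15))
= (0, (5, 15))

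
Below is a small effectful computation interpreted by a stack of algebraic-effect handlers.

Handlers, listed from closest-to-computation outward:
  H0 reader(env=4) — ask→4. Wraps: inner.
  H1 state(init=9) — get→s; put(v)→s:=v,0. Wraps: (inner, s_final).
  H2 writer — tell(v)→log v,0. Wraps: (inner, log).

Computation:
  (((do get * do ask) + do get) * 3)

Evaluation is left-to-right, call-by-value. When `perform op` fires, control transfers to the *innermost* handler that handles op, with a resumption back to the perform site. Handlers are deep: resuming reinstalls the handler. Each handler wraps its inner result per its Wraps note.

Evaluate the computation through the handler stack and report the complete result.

Answer: ((135, 9), ())

Evaluation trace:
get @ H1 ⇒ 9
ask @ H0 ⇒ 4
get @ H1 ⇒ 9
H0 returns 135
H1 returns (135, 9)
H2 returns ((135, 9), ())
= ((135, 9), ())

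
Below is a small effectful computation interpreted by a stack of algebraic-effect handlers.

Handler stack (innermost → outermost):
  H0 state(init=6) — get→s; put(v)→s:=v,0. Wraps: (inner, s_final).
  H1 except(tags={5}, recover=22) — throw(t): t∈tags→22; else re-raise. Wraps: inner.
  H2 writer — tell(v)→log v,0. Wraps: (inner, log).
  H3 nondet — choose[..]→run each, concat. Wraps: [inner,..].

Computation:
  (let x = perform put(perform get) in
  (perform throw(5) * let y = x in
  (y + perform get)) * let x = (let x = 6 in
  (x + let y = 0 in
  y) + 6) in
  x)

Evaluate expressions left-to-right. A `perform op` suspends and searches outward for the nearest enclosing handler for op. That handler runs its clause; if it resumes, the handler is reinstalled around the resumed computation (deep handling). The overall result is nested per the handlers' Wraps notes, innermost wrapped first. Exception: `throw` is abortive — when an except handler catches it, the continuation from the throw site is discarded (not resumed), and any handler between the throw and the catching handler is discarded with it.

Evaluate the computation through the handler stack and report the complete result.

Answer: [(22, ())]

Working:
get @ H0 ⇒ 6
put(6) @ H0 ⇒ s:=6
throw(5) @ H1 caught ⇒ 22
H2 returns (22, ())
H3 returns [(22, ())]
= [(22, ())]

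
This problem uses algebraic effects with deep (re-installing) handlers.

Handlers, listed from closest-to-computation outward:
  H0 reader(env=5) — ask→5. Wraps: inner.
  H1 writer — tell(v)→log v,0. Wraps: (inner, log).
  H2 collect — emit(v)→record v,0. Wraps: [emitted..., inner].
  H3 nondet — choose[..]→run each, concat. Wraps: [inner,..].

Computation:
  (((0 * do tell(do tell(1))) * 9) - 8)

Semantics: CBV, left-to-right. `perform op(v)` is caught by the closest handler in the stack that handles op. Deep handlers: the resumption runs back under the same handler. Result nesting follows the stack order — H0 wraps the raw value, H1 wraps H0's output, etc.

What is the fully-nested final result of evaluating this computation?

Answer: [[(-8, (1, 0))]]

Evaluation trace:
tell(1) @ H1 ⇒ log+=1
tell(0) @ H1 ⇒ log+=0
H0 returns -8
H1 returns (-8, (1, 0))
H2 returns [(-8, (1, 0))]
H3 returns [[(-8, (1, 0))]]
= [[(-8, (1, 0))]]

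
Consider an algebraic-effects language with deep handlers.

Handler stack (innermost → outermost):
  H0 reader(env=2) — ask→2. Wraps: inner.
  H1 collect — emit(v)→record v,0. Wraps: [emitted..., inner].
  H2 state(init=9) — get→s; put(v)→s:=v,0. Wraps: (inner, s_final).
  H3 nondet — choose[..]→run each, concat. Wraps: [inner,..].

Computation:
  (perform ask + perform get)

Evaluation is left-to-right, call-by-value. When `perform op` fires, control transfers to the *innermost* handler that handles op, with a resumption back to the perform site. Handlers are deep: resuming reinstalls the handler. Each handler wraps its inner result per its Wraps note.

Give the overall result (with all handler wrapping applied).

Working:
ask @ H0 ⇒ 2
get @ H2 ⇒ 9
H0 returns 11
H1 returns [11]
H2 returns ([11], 9)
H3 returns [([11], 9)]
= [([11], 9)]

Answer: [([11], 9)]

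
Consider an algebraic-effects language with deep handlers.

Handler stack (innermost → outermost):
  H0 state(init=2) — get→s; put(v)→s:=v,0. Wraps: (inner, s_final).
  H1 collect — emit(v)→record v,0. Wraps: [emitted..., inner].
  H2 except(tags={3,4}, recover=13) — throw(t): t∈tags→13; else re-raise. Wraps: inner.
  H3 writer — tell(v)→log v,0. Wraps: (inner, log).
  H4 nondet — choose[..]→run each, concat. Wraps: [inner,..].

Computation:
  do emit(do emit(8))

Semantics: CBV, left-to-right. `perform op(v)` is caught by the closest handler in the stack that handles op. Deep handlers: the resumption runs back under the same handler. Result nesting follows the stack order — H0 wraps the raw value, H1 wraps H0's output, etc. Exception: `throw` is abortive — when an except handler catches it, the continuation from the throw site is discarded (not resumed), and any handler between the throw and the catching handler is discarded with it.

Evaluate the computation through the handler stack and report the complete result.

Answer: [([8, 0, (0, 2)], ())]

Evaluation trace:
emit(8) @ H1 ⇒ out+=8
emit(0) @ H1 ⇒ out+=0
H0 returns (0, 2)
H1 returns [8, 0, (0, 2)]
H2 returns [8, 0, (0, 2)]
H3 returns ([8, 0, (0, 2)], ())
H4 returns [([8, 0, (0, 2)], ())]
= [([8, 0, (0, 2)], ())]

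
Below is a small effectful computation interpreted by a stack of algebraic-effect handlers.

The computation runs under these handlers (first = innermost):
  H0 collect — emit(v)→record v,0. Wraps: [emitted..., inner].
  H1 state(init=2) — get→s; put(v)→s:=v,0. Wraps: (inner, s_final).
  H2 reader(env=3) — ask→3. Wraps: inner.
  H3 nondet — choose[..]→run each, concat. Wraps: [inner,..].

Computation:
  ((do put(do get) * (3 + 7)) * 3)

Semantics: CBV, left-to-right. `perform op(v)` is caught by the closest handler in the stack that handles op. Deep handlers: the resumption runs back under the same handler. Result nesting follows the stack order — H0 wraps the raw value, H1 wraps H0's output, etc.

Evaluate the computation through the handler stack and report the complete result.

Evaluation trace:
get @ H1 ⇒ 2
put(2) @ H1 ⇒ s:=2
H0 returns [0]
H1 returns ([0], 2)
H2 returns ([0], 2)
H3 returns [([0], 2)]
= [([0], 2)]

Answer: [([0], 2)]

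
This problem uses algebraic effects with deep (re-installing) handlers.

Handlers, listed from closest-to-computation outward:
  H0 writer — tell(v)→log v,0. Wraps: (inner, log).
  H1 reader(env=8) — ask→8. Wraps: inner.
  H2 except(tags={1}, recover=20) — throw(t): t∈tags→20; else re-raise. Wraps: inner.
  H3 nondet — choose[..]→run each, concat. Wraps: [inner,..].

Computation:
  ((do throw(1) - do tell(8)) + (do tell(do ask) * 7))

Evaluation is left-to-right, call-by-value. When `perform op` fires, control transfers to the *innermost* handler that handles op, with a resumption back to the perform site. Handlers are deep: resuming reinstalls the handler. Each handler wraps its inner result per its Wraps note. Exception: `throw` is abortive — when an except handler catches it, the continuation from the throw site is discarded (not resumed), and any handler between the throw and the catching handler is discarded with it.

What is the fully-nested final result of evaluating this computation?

Answer: [20]

Evaluation trace:
throw(1) @ H2 caught ⇒ 20
H3 returns [20]
= [20]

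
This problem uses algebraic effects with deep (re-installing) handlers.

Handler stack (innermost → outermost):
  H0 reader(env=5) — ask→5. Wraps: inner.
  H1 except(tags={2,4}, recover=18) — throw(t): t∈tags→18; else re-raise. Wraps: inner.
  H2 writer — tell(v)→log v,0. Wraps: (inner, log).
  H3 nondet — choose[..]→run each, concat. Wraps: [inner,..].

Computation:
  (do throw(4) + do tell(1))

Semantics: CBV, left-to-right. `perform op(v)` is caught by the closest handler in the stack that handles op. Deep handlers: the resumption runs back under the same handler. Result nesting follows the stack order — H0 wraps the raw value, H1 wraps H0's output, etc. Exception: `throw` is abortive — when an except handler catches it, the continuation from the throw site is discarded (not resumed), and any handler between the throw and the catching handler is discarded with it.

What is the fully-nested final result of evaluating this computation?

Step-by-step:
throw(4) @ H1 caught ⇒ 18
H2 returns (18, ())
H3 returns [(18, ())]
= [(18, ())]

Answer: [(18, ())]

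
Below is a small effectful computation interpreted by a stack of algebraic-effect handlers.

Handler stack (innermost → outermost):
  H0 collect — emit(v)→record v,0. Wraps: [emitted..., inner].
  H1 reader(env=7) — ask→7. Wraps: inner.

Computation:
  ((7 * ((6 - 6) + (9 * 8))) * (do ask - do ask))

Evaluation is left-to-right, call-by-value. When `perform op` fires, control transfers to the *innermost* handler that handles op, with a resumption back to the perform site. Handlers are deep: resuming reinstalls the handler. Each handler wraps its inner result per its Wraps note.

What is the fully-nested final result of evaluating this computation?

Working:
ask @ H1 ⇒ 7
ask @ H1 ⇒ 7
H0 returns [0]
H1 returns [0]
= [0]

Answer: [0]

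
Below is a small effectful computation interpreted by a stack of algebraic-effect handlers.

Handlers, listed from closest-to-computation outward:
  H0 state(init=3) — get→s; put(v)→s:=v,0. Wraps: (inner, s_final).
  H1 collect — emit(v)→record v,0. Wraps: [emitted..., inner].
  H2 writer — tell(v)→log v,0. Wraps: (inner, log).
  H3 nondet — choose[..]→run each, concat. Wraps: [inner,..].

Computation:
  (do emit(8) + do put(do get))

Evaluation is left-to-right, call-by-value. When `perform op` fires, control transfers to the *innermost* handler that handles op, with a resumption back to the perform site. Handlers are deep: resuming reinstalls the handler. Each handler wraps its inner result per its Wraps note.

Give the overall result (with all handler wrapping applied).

Evaluation trace:
emit(8) @ H1 ⇒ out+=8
get @ H0 ⇒ 3
put(3) @ H0 ⇒ s:=3
H0 returns (0, 3)
H1 returns [8, (0, 3)]
H2 returns ([8, (0, 3)], ())
H3 returns [([8, (0, 3)], ())]
= [([8, (0, 3)], ())]

Answer: [([8, (0, 3)], ())]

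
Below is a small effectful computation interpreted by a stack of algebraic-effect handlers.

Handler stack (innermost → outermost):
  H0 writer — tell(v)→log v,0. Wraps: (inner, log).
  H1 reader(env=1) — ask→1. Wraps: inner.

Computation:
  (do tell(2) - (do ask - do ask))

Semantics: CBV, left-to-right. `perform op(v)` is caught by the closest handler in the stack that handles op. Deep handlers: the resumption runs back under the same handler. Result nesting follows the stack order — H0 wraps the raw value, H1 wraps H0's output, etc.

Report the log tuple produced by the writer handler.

Answer: (2)

Step-by-step:
tell(2) @ H0 ⇒ log+=2
ask @ H1 ⇒ 1
ask @ H1 ⇒ 1
H0 returns (0, (2))
H1 returns (0, (2))
= (0, (2))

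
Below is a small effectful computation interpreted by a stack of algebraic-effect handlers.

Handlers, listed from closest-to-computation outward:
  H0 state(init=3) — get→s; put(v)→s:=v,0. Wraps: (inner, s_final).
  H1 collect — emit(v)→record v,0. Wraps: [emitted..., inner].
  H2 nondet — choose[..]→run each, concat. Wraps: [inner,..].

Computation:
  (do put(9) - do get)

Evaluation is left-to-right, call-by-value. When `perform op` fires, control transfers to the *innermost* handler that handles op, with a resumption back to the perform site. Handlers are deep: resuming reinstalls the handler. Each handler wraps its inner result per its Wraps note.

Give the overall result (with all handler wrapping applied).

Answer: [[(-9, 9)]]

Evaluation trace:
put(9) @ H0 ⇒ s:=9
get @ H0 ⇒ 9
H0 returns (-9, 9)
H1 returns [(-9, 9)]
H2 returns [[(-9, 9)]]
= [[(-9, 9)]]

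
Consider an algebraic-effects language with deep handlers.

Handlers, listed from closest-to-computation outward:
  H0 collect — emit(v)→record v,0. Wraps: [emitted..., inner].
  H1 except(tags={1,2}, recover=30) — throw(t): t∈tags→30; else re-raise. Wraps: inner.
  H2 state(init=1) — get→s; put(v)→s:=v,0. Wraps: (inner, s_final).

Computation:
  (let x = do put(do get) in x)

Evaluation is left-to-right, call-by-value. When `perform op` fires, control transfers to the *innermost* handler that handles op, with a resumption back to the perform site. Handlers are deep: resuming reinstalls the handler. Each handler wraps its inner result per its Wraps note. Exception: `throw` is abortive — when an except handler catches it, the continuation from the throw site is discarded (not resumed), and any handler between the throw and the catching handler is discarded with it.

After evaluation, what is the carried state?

Working:
get @ H2 ⇒ 1
put(1) @ H2 ⇒ s:=1
H0 returns [0]
H1 returns [0]
H2 returns ([0], 1)
= ([0], 1)

Answer: 1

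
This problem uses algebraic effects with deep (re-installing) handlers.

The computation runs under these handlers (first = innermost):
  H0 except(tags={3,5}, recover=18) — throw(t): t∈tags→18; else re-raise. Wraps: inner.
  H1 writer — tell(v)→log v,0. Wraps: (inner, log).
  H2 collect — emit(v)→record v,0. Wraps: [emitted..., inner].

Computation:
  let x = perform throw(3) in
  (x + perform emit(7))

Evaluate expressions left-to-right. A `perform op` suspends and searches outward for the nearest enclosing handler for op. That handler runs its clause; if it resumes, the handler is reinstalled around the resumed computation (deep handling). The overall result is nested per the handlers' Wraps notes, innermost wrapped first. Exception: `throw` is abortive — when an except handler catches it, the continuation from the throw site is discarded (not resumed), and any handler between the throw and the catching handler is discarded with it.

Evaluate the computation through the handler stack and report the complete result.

Working:
throw(3) @ H0 caught ⇒ 18
H1 returns (18, ())
H2 returns [(18, ())]
= [(18, ())]

Answer: [(18, ())]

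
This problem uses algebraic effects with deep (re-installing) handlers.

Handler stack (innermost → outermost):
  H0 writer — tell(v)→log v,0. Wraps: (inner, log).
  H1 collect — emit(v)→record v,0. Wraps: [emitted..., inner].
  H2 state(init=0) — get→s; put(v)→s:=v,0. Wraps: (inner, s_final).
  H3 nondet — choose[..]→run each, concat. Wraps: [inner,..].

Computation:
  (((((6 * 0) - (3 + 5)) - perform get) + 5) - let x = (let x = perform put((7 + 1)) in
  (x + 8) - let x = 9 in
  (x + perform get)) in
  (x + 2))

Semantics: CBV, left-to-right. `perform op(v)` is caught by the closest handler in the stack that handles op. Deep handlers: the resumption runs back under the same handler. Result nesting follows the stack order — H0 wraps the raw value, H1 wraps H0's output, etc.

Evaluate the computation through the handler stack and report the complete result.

Answer: [([(4, ())], 8)]

Step-by-step:
get @ H2 ⇒ 0
put(8) @ H2 ⇒ s:=8
get @ H2 ⇒ 8
H0 returns (4, ())
H1 returns [(4, ())]
H2 returns ([(4, ())], 8)
H3 returns [([(4, ())], 8)]
= [([(4, ())], 8)]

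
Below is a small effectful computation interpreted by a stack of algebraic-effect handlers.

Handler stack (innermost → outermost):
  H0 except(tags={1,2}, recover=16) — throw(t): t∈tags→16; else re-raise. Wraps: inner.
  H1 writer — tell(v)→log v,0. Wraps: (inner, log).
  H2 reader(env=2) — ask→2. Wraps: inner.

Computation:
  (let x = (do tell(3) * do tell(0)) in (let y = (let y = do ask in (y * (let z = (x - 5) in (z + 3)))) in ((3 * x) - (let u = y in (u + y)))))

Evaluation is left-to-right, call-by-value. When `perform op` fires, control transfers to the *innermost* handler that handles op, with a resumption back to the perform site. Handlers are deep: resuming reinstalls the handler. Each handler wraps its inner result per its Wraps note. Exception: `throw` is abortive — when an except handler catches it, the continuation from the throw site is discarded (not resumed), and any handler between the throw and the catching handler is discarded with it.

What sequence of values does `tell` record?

Answer: (3, 0)

Working:
tell(3) @ H1 ⇒ log+=3
tell(0) @ H1 ⇒ log+=0
ask @ H2 ⇒ 2
H0 returns 8
H1 returns (8, (3, 0))
H2 returns (8, (3, 0))
= (8, (3, 0))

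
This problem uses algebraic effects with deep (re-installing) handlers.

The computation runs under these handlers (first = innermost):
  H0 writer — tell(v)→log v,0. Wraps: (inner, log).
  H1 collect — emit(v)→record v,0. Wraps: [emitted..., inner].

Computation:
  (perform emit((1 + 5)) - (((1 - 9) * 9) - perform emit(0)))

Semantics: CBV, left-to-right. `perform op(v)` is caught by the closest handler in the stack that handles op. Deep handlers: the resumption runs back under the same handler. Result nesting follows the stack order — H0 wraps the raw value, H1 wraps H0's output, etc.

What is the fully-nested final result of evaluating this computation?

Answer: [6, 0, (72, ())]

Working:
emit(6) @ H1 ⇒ out+=6
emit(0) @ H1 ⇒ out+=0
H0 returns (72, ())
H1 returns [6, 0, (72, ())]
= [6, 0, (72, ())]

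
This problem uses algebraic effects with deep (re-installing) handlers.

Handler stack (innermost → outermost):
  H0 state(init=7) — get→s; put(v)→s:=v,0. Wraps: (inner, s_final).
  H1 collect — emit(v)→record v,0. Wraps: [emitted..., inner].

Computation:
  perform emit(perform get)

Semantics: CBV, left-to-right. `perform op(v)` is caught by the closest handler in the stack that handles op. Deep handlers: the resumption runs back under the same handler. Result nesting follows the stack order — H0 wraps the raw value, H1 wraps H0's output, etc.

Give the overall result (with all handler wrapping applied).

Answer: [7, (0, 7)]

Evaluation trace:
get @ H0 ⇒ 7
emit(7) @ H1 ⇒ out+=7
H0 returns (0, 7)
H1 returns [7, (0, 7)]
= [7, (0, 7)]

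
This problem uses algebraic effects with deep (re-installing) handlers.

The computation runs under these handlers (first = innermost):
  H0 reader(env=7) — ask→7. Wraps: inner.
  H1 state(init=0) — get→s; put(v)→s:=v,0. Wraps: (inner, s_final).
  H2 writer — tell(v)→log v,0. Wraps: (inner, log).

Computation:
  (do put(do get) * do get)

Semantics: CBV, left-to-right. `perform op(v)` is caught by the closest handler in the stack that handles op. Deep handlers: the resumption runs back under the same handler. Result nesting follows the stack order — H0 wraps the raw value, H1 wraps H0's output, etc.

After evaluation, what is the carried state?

Step-by-step:
get @ H1 ⇒ 0
put(0) @ H1 ⇒ s:=0
get @ H1 ⇒ 0
H0 returns 0
H1 returns (0, 0)
H2 returns ((0, 0), ())
= ((0, 0), ())

Answer: 0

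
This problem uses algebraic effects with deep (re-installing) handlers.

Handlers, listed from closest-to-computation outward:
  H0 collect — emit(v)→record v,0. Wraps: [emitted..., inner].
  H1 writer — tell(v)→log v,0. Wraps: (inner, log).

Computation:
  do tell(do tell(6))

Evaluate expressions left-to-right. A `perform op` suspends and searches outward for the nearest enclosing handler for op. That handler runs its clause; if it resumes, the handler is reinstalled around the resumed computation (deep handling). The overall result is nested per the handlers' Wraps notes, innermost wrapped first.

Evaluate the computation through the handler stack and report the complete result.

Step-by-step:
tell(6) @ H1 ⇒ log+=6
tell(0) @ H1 ⇒ log+=0
H0 returns [0]
H1 returns ([0], (6, 0))
= ([0], (6, 0))

Answer: ([0], (6, 0))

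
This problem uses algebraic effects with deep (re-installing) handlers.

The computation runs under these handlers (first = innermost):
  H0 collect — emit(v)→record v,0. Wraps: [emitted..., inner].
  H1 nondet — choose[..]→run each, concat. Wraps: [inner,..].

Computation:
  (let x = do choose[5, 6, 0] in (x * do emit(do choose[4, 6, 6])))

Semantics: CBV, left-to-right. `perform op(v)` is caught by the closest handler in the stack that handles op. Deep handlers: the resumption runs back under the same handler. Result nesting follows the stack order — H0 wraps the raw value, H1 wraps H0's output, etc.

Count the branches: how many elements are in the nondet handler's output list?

Answer: 9

Working:
choose[5, 6, 0] @ H1
  branch[0] choose=5:
    choose[4, 6, 6] @ H1
      branch[0] choose=4:
        emit(4) @ H0 ⇒ out+=4
        H0 returns [4, 0]
        H1 returns [[4, 0]]
      branch[1] choose=6:
        emit(6) @ H0 ⇒ out+=6
        H0 returns [6, 0]
        H1 returns [[6, 0]]
      branch[2] choose=6:
        emit(6) @ H0 ⇒ out+=6
        H0 returns [6, 0]
        H1 returns [[6, 0]]
  branch[1] choose=6:
    choose[4, 6, 6] @ H1
      branch[0] choose=4:
        emit(4) @ H0 ⇒ out+=4
        H0 returns [4, 0]
        H1 returns [[4, 0]]
      branch[1] choose=6:
        emit(6) @ H0 ⇒ out+=6
        H0 returns [6, 0]
        H1 returns [[6, 0]]
      branch[2] choose=6:
        emit(6) @ H0 ⇒ out+=6
        H0 returns [6, 0]
        H1 returns [[6, 0]]
  branch[2] choose=0:
    choose[4, 6, 6] @ H1
      branch[0] choose=4:
        emit(4) @ H0 ⇒ out+=4
        H0 returns [4, 0]
        H1 returns [[4, 0]]
      branch[1] choose=6:
        emit(6) @ H0 ⇒ out+=6
        H0 returns [6, 0]
        H1 returns [[6, 0]]
      branch[2] choose=6:
        emit(6) @ H0 ⇒ out+=6
        H0 returns [6, 0]
        H1 returns [[6, 0]]
= [[4, 0], [6, 0], [6, 0], [4, 0], [6, 0], [6, 0], [4, 0], [6, 0], [6, 0]]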